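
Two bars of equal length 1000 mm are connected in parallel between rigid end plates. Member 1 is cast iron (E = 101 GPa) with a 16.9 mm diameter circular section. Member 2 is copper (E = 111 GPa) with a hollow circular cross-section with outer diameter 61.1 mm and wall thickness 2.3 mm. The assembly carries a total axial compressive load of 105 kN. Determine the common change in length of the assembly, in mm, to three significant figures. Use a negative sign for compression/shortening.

A_1 = 224.3 mm².
A_2 = 424.9 mm².
Equal strain + equilibrium ⇒ each member carries load in proportion to AE: A₁E₁ = 22660000 N, A₂E₂ = 47160000 N, ΣAE = 69820000 N.
δ = PL/ΣAE = -105000·1000/69820000 = -1.504 mm.

-1.50 mm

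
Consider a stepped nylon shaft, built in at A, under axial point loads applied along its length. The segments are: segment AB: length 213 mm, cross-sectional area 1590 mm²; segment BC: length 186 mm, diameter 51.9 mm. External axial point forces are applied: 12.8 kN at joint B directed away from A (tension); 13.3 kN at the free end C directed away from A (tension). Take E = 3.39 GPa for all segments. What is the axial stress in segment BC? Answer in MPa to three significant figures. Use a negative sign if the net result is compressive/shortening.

Internal axial forces (sectioning from the free end, tension +): N_BC = 13.3 kN, N_AB = 26.1 kN.
A_BC = 2116 mm².
σ_BC = N_BC/A_BC = 13300/2116 = 6.287 MPa.

6.29 MPa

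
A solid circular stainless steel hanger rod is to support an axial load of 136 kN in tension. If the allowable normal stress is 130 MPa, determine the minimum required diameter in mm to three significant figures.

Required area A ≥ P/σ_allow = 136000/130 = 1046 mm².
For a solid circular section, d ≥ √(4A/π) = 36.5 mm.

36.5 mm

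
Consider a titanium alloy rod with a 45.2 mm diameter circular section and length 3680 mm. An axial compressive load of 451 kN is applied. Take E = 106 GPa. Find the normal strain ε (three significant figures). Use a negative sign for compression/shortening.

A = 1605 mm².
σ = N/A = -281.1 MPa; ε = σ/E = -281.1/106000 = -2.652e-03.

-0.00265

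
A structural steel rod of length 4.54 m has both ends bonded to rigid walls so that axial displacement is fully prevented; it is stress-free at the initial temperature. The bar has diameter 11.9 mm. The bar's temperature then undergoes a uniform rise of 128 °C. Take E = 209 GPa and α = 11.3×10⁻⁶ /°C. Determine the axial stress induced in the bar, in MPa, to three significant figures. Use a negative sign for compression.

-302 MPa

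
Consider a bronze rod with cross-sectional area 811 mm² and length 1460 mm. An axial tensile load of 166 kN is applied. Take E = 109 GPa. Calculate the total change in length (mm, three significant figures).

2.74 mm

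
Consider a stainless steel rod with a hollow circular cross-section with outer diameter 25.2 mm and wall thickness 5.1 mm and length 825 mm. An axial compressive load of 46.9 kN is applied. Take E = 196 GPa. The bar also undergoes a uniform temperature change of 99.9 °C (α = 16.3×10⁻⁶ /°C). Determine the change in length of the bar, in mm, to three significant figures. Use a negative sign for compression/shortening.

A = 322 mm².
δ_mech = NL/(AE) = -46900·825/(322·196000) = -0.613 mm.
δ_thermal = αLΔT = 16.3e-6·825·99.9 = 1.343 mm.
δ = δ_mech + δ_thermal = 0.7304 mm.

0.730 mm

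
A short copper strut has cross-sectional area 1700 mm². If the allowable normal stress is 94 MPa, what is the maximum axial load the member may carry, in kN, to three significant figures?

160 kN

P_max = σ_allow · A = 94 · 1700 = 159800 N = 159.8 kN.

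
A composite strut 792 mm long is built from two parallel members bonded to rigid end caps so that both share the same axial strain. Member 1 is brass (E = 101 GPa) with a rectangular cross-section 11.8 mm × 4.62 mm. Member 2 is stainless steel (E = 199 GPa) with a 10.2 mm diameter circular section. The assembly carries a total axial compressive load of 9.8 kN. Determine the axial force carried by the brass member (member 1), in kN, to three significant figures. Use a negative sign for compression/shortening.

A_1 = 54.52 mm².
A_2 = 81.71 mm².
Equal strain + equilibrium ⇒ each member carries load in proportion to AE: A₁E₁ = 5506000 N, A₂E₂ = 16260000 N, ΣAE = 21770000 N.
F₁ = P·A₁E₁/ΣAE = -9800·5506000/21770000 = -2479 N.

-2.48 kN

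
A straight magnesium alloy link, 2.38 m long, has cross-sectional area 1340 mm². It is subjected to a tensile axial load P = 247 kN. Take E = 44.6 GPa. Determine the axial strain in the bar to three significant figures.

σ = N/A = 184.3 MPa; ε = σ/E = 184.3/44600 = 4.133e-03.

0.00413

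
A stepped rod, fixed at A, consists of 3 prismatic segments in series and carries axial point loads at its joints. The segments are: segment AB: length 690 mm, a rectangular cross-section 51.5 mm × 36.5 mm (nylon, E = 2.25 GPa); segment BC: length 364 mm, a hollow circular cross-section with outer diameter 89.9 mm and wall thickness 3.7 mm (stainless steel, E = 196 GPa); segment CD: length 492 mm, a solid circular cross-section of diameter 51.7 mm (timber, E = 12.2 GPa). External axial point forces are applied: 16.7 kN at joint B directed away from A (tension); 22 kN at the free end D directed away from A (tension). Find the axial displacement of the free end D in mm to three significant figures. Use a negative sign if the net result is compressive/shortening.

Internal axial forces (sectioning from the free end, tension +): N_CD = 22 kN, N_BC = 22 kN, N_AB = 38.7 kN.
A_AB = 1880 mm².
A_BC = 1002 mm².
A_CD = 2099 mm².
δ_AB = 38700·690/(1880·2250) = 6.314 mm
δ_BC = 22000·364/(1002·196000) = 0.04078 mm
δ_CD = 22000·492/(2099·12200) = 0.4226 mm
δ = Σδ_i = 6.777 mm.

6.78 mm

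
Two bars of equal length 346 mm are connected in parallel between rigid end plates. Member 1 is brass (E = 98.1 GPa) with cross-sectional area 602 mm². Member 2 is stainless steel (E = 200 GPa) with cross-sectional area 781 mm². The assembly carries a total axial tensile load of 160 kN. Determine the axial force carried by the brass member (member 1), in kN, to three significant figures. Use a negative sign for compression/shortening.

43.9 kN

Equal strain + equilibrium ⇒ each member carries load in proportion to AE: A₁E₁ = 59060000 N, A₂E₂ = 156200000 N, ΣAE = 215300000 N.
F₁ = P·A₁E₁/ΣAE = 160000·59060000/215300000 = 43900 N.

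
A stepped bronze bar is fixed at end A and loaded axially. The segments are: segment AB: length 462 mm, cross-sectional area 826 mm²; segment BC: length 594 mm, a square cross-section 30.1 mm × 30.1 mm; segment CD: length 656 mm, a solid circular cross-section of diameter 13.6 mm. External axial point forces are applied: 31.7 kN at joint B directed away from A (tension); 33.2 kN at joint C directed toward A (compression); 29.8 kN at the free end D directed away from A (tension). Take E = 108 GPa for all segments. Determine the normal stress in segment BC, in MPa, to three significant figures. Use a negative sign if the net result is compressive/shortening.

-3.75 MPa

Internal axial forces (sectioning from the free end, tension +): N_CD = 29.8 kN, N_BC = -3.4 kN, N_AB = 28.3 kN.
A_BC = 906 mm².
σ_BC = N_BC/A_BC = -3400/906 = -3.753 MPa.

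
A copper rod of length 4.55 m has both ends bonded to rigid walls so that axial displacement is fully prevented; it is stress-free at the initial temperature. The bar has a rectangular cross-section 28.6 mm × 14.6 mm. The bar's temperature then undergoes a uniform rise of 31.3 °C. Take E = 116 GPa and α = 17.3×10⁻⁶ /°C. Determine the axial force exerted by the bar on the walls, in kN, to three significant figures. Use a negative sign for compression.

-26.2 kN

Free thermal expansion αLΔT = 17.3e-6 · 4550 · 31.3 = 2.464 mm.
The walls impose strain ε = −(2.464)/4550 = -5.4149e-04; σ = Eε = 116000 · -5.4149e-04 = -62.81 MPa.
Wall reaction R = σ·A = -62.81·417.6 = -26230 N = -26.23 kN.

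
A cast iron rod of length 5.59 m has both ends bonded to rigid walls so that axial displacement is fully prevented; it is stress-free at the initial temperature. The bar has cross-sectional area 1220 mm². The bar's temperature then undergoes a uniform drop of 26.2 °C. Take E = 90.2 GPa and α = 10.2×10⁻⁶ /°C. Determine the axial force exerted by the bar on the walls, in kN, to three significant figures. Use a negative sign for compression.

29.4 kN

Free thermal expansion αLΔT = 10.2e-6 · 5590 · -26.2 = -1.494 mm.
The walls impose strain ε = −(-1.494)/5590 = 2.6724e-04; σ = Eε = 90200 · 2.6724e-04 = 24.11 MPa.
Wall reaction R = σ·A = 24.11·1220 = 29410 N = 29.41 kN.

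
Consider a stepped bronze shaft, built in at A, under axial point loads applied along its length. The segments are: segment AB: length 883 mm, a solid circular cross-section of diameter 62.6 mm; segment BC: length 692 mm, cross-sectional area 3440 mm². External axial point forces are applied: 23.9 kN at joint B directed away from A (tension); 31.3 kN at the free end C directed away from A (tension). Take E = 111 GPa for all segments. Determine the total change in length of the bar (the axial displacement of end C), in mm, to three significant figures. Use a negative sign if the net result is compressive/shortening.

0.199 mm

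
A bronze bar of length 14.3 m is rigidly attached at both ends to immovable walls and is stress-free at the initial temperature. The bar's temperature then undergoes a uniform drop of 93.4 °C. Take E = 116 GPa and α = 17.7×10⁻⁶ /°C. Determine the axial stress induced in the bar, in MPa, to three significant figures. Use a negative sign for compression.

192 MPa

Free thermal expansion αLΔT = 17.7e-6 · 14300 · -93.4 = -23.64 mm.
The walls impose strain ε = −(-23.64)/14300 = 1.6532e-03; σ = Eε = 116000 · 1.6532e-03 = 191.8 MPa.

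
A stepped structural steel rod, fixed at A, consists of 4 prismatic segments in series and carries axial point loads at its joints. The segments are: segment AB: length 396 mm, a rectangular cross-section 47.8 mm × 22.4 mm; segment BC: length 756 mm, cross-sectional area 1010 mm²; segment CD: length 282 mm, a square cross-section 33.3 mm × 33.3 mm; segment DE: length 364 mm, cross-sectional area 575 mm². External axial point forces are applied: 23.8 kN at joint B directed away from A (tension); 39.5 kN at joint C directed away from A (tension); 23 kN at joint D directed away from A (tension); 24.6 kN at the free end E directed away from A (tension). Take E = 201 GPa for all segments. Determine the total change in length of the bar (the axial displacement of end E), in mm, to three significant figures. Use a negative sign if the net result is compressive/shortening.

0.666 mm

Internal axial forces (sectioning from the free end, tension +): N_DE = 24.6 kN, N_CD = 47.6 kN, N_BC = 87.1 kN, N_AB = 110.9 kN.
A_AB = 1071 mm².
A_CD = 1109 mm².
δ_AB = 110900·396/(1071·201000) = 0.2041 mm
δ_BC = 87100·756/(1010·201000) = 0.3244 mm
δ_CD = 47600·282/(1109·201000) = 0.06022 mm
δ_DE = 24600·364/(575·201000) = 0.07748 mm
δ = Σδ_i = 0.6661 mm.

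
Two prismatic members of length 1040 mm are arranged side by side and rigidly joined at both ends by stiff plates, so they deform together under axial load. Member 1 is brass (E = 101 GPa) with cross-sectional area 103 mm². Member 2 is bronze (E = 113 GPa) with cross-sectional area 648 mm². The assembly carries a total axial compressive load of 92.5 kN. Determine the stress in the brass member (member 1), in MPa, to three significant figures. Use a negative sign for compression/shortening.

Equal strain + equilibrium ⇒ each member carries load in proportion to AE: A₁E₁ = 10400000 N, A₂E₂ = 73220000 N, ΣAE = 83630000 N.
σ₁ = P·E₁/ΣAE = -92500·101000/83630000 = -111.7 MPa.

-112 MPa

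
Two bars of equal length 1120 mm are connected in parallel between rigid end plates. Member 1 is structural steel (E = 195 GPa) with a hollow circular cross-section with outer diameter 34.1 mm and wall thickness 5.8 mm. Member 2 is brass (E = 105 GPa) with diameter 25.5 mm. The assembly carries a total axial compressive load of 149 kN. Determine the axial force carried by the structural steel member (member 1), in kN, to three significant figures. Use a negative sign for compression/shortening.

A_1 = 515.7 mm².
A_2 = 510.7 mm².
Equal strain + equilibrium ⇒ each member carries load in proportion to AE: A₁E₁ = 100600000 N, A₂E₂ = 53620000 N, ΣAE = 154200000 N.
F₁ = P·A₁E₁/ΣAE = -149000·100600000/154200000 = -97180 N.

-97.2 kN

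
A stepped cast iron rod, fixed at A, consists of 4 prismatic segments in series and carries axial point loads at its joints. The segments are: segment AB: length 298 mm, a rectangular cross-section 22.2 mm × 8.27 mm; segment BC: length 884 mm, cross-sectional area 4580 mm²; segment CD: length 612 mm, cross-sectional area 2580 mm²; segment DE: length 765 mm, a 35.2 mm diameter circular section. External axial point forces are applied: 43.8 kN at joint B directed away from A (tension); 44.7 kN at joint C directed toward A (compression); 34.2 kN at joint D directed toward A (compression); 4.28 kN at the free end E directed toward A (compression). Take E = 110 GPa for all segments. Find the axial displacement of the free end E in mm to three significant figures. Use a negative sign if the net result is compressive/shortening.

-0.841 mm

Internal axial forces (sectioning from the free end, tension +): N_DE = -4.28 kN, N_CD = -38.48 kN, N_BC = -83.18 kN, N_AB = -39.38 kN.
A_AB = 183.6 mm².
A_DE = 973.1 mm².
δ_AB = -39380·298/(183.6·110000) = -0.5811 mm
δ_BC = -83180·884/(4580·110000) = -0.146 mm
δ_CD = -38480·612/(2580·110000) = -0.08298 mm
δ_DE = -4280·765/(973.1·110000) = -0.03059 mm
δ = Σδ_i = -0.8406 mm.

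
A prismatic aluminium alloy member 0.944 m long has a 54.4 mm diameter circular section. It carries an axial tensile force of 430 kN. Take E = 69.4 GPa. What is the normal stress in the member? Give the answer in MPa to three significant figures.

185 MPa

A = 2324 mm².
σ = N/A = 430000/2324 = 185 MPa.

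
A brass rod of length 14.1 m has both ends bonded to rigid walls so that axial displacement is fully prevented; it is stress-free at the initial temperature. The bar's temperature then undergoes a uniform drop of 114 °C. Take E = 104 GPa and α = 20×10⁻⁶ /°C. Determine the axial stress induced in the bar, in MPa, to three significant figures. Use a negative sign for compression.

Free thermal expansion αLΔT = 20e-6 · 14100 · -114 = -32.15 mm.
The walls impose strain ε = −(-32.15)/14100 = 2.2800e-03; σ = Eε = 104000 · 2.2800e-03 = 237.1 MPa.

237 MPa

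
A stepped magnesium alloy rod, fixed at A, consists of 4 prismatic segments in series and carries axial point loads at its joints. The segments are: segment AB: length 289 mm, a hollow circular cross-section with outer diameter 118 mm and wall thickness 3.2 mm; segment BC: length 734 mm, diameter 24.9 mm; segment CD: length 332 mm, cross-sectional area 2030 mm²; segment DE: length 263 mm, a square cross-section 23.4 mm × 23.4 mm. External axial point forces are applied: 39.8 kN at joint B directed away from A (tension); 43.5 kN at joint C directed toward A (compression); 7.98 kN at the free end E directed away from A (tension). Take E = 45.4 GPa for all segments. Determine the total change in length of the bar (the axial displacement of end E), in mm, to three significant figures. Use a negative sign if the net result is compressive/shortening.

Internal axial forces (sectioning from the free end, tension +): N_DE = 7.98 kN, N_CD = 7.98 kN, N_BC = -35.52 kN, N_AB = 4.28 kN.
A_AB = 1154 mm².
A_BC = 487 mm².
A_DE = 547.6 mm².
δ_AB = 4280·289/(1154·45400) = 0.02361 mm
δ_BC = -35520·734/(487·45400) = -1.179 mm
δ_CD = 7980·332/(2030·45400) = 0.02875 mm
δ_DE = 7980·263/(547.6·45400) = 0.08443 mm
δ = Σδ_i = -1.043 mm.

-1.04 mm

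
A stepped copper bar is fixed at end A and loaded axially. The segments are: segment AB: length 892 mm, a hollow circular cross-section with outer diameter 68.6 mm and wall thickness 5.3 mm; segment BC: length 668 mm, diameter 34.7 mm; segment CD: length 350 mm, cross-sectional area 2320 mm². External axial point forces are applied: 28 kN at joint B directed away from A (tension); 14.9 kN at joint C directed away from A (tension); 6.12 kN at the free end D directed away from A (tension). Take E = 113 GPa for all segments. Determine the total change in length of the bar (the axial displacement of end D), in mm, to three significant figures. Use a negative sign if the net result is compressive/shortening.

0.507 mm

Internal axial forces (sectioning from the free end, tension +): N_CD = 6.12 kN, N_BC = 21.02 kN, N_AB = 49.02 kN.
A_AB = 1054 mm².
A_BC = 945.7 mm².
δ_AB = 49020·892/(1054·113000) = 0.3671 mm
δ_BC = 21020·668/(945.7·113000) = 0.1314 mm
δ_CD = 6120·350/(2320·113000) = 0.008171 mm
δ = Σδ_i = 0.5067 mm.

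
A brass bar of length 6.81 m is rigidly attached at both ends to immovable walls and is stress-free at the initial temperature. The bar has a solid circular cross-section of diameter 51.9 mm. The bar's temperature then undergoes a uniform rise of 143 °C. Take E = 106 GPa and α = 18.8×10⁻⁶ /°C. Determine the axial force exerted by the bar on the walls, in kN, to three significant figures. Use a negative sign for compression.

Free thermal expansion αLΔT = 18.8e-6 · 6810 · 143 = 18.31 mm.
The walls impose strain ε = −(18.31)/6810 = -2.6884e-03; σ = Eε = 106000 · -2.6884e-03 = -285 MPa.
Wall reaction R = σ·A = -285·2116 = -602900 N = -602.9 kN.

-603 kN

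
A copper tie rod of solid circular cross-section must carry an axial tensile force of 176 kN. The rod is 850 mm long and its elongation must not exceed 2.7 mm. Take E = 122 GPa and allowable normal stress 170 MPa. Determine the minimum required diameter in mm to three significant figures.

Required area A ≥ P/σ_allow = 176000/170 = 1035 mm².
For a solid circular section, d ≥ √(4A/π) = 36.31 mm.
Elongation limit: A ≥ PL/(Eδ_allow) = 176000·850/(122000·2.7) = 454.2 mm² ⇒ d ≥ 24.05 mm.
The stress limit governs.

36.3 mm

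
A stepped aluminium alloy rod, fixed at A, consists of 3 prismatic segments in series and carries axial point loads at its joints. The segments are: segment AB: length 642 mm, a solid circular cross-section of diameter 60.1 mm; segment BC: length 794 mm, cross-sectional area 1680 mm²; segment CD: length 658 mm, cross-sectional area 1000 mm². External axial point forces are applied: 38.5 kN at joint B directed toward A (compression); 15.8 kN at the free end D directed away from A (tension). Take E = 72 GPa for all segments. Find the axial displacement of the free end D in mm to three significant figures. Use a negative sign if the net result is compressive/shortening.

0.177 mm

Internal axial forces (sectioning from the free end, tension +): N_CD = 15.8 kN, N_BC = 15.8 kN, N_AB = -22.7 kN.
A_AB = 2837 mm².
δ_AB = -22700·642/(2837·72000) = -0.07135 mm
δ_BC = 15800·794/(1680·72000) = 0.1037 mm
δ_CD = 15800·658/(1000·72000) = 0.1444 mm
δ = Σδ_i = 0.1768 mm.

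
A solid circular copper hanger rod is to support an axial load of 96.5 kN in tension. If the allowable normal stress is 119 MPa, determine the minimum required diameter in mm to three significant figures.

Required area A ≥ P/σ_allow = 96500/119 = 810.9 mm².
For a solid circular section, d ≥ √(4A/π) = 32.13 mm.

32.1 mm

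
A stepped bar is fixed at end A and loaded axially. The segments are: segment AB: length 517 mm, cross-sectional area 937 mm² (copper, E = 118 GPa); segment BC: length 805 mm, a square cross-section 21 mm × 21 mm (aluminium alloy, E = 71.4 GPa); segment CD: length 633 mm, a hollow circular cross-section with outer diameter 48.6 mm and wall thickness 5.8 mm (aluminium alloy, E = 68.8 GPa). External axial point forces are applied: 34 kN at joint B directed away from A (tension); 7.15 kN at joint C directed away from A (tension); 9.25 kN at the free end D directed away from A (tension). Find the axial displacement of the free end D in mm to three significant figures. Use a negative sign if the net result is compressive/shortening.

Internal axial forces (sectioning from the free end, tension +): N_CD = 9.25 kN, N_BC = 16.4 kN, N_AB = 50.4 kN.
A_BC = 441 mm².
A_CD = 779.9 mm².
δ_AB = 50400·517/(937·118000) = 0.2357 mm
δ_BC = 16400·805/(441·71400) = 0.4193 mm
δ_CD = 9250·633/(779.9·68800) = 0.1091 mm
δ = Σδ_i = 0.7641 mm.

0.764 mm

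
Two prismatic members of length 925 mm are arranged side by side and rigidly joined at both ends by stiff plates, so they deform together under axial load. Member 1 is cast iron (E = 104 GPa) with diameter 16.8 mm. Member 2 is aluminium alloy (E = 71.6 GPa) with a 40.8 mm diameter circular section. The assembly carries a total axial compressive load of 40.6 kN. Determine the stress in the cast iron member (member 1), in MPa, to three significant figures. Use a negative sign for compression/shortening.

-36.2 MPa

A_1 = 221.7 mm².
A_2 = 1307 mm².
Equal strain + equilibrium ⇒ each member carries load in proportion to AE: A₁E₁ = 23050000 N, A₂E₂ = 93610000 N, ΣAE = 116700000 N.
σ₁ = P·E₁/ΣAE = -40600·104000/116700000 = -36.19 MPa.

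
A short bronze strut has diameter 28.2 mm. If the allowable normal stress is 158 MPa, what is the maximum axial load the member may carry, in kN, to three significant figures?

A = 624.6 mm².
P_max = σ_allow · A = 158 · 624.6 = 98680 N = 98.68 kN.

98.7 kN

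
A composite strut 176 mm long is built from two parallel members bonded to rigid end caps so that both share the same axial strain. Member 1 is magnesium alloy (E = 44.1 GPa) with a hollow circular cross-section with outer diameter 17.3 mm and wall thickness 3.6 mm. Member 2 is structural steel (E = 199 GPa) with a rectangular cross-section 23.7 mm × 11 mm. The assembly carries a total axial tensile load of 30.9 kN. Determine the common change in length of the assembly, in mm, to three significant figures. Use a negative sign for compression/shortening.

A_1 = 154.9 mm².
A_2 = 260.7 mm².
Equal strain + equilibrium ⇒ each member carries load in proportion to AE: A₁E₁ = 6833000 N, A₂E₂ = 51880000 N, ΣAE = 58710000 N.
δ = PL/ΣAE = 30900·176/58710000 = 0.09263 mm.

0.0926 mm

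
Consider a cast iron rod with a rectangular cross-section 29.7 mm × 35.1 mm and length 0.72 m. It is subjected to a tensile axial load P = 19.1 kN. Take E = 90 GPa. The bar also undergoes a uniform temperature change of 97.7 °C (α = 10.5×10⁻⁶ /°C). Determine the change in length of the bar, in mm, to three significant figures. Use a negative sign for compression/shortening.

0.885 mm

A = 1042 mm².
δ_mech = NL/(AE) = 19100·720/(1042·90000) = 0.1466 mm.
δ_thermal = αLΔT = 10.5e-6·720·97.7 = 0.7386 mm.
δ = δ_mech + δ_thermal = 0.8852 mm.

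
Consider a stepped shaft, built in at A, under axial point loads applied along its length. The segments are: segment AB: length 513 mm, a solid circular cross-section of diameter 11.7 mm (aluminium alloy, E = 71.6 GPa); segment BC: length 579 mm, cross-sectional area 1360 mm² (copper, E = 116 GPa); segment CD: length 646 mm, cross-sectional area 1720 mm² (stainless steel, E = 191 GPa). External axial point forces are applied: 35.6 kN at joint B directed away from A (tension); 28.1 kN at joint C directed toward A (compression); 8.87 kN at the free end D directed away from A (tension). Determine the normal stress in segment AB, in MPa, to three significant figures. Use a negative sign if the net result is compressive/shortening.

Internal axial forces (sectioning from the free end, tension +): N_CD = 8.87 kN, N_BC = -19.23 kN, N_AB = 16.37 kN.
A_AB = 107.5 mm².
σ_AB = N_AB/A_AB = 16370/107.5 = 152.3 MPa.

152 MPa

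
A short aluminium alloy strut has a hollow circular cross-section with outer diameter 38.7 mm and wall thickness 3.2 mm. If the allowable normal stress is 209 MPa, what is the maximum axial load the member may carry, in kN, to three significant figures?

A = 356.9 mm².
P_max = σ_allow · A = 209 · 356.9 = 74590 N = 74.59 kN.

74.6 kN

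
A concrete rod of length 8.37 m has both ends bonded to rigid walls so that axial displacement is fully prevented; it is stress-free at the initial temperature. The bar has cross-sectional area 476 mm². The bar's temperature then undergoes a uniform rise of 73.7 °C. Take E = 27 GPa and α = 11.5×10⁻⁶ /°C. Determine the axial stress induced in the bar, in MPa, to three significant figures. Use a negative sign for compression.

-22.9 MPa

Free thermal expansion αLΔT = 11.5e-6 · 8370 · 73.7 = 7.094 mm.
The walls impose strain ε = −(7.094)/8370 = -8.4755e-04; σ = Eε = 27000 · -8.4755e-04 = -22.88 MPa.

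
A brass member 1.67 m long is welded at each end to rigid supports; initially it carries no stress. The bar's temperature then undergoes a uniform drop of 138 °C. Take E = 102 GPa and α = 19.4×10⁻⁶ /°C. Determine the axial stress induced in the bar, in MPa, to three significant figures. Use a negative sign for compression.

Free thermal expansion αLΔT = 19.4e-6 · 1670 · -138 = -4.471 mm.
The walls impose strain ε = −(-4.471)/1670 = 2.6772e-03; σ = Eε = 102000 · 2.6772e-03 = 273.1 MPa.

273 MPa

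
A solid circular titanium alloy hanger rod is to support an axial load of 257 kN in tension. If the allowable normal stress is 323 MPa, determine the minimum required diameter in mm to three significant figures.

31.8 mm

Required area A ≥ P/σ_allow = 257000/323 = 795.7 mm².
For a solid circular section, d ≥ √(4A/π) = 31.83 mm.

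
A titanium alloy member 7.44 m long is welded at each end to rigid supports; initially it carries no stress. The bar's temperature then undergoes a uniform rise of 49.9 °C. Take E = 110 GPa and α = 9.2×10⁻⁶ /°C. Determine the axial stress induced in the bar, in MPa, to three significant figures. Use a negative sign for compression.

-50.5 MPa

Free thermal expansion αLΔT = 9.2e-6 · 7440 · 49.9 = 3.416 mm.
The walls impose strain ε = −(3.416)/7440 = -4.5908e-04; σ = Eε = 110000 · -4.5908e-04 = -50.5 MPa.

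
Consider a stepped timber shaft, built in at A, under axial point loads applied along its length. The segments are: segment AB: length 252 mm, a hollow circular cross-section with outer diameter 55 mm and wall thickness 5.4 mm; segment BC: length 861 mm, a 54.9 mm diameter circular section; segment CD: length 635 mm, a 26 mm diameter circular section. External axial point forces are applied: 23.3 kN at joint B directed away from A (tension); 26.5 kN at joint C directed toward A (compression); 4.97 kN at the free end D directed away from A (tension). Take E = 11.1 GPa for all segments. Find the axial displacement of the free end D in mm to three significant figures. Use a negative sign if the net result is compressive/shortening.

-0.122 mm

Internal axial forces (sectioning from the free end, tension +): N_CD = 4.97 kN, N_BC = -21.53 kN, N_AB = 1.77 kN.
A_AB = 841.4 mm².
A_BC = 2367 mm².
A_CD = 530.9 mm².
δ_AB = 1770·252/(841.4·11100) = 0.04776 mm
δ_BC = -21530·861/(2367·11100) = -0.7055 mm
δ_CD = 4970·635/(530.9·11100) = 0.5355 mm
δ = Σδ_i = -0.1222 mm.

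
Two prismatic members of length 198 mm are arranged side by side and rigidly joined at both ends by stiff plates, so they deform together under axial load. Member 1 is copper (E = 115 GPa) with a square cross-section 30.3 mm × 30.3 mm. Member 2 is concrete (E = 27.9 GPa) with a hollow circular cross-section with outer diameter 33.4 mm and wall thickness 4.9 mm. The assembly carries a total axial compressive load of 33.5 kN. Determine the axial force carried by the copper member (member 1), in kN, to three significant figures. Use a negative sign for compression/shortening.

-30.0 kN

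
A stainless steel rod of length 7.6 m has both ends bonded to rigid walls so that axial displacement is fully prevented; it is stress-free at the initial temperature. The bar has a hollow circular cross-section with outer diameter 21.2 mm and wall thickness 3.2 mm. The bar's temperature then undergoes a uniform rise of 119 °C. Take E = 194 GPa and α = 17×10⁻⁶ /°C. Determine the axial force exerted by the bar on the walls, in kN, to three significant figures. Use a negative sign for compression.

Free thermal expansion αLΔT = 17e-6 · 7600 · 119 = 15.37 mm.
The walls impose strain ε = −(15.37)/7600 = -2.0230e-03; σ = Eε = 194000 · -2.0230e-03 = -392.5 MPa.
Wall reaction R = σ·A = -392.5·181 = -71020 N = -71.02 kN.

-71.0 kN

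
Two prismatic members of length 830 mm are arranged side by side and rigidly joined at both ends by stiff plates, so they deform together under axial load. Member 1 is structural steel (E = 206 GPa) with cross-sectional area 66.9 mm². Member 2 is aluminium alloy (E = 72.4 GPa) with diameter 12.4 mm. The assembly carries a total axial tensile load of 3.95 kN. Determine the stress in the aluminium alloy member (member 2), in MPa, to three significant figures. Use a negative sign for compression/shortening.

12.7 MPa

A_2 = 120.8 mm².
Equal strain + equilibrium ⇒ each member carries load in proportion to AE: A₁E₁ = 13780000 N, A₂E₂ = 8743000 N, ΣAE = 22520000 N.
σ₂ = P·E₂/ΣAE = 3950·72400/22520000 = 12.7 MPa.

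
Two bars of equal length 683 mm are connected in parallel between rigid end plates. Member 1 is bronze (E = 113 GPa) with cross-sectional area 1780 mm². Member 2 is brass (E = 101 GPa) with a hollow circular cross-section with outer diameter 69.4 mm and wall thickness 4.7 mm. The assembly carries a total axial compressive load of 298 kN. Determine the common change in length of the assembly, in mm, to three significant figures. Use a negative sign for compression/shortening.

A_2 = 955.3 mm².
Equal strain + equilibrium ⇒ each member carries load in proportion to AE: A₁E₁ = 201100000 N, A₂E₂ = 96490000 N, ΣAE = 297600000 N.
δ = PL/ΣAE = -298000·683/297600000 = -0.6839 mm.

-0.684 mm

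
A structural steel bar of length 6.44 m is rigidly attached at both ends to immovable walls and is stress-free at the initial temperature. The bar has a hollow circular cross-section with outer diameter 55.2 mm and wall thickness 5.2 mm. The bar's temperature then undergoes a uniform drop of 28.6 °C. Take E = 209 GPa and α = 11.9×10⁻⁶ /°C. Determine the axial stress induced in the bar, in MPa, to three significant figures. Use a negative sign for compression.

71.1 MPa

Free thermal expansion αLΔT = 11.9e-6 · 6440 · -28.6 = -2.192 mm.
The walls impose strain ε = −(-2.192)/6440 = 3.4034e-04; σ = Eε = 209000 · 3.4034e-04 = 71.13 MPa.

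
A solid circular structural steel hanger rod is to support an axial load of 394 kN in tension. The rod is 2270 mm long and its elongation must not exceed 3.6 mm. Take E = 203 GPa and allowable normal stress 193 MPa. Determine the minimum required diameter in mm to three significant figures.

51.0 mm

Required area A ≥ P/σ_allow = 394000/193 = 2041 mm².
For a solid circular section, d ≥ √(4A/π) = 50.98 mm.
Elongation limit: A ≥ PL/(Eδ_allow) = 394000·2270/(203000·3.6) = 1224 mm² ⇒ d ≥ 39.47 mm.
The stress limit governs.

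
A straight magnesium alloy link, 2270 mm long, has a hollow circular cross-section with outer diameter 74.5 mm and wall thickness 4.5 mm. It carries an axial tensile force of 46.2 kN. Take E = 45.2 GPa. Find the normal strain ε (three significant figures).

A = 989.6 mm².
σ = N/A = 46.69 MPa; ε = σ/E = 46.69/45200 = 1.033e-03.

0.00103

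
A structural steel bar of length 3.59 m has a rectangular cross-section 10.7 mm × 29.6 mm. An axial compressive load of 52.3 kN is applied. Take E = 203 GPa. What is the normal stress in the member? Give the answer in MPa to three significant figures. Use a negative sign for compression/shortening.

A = 316.7 mm².
σ = N/A = -52300/316.7 = -165.1 MPa.

-165 MPa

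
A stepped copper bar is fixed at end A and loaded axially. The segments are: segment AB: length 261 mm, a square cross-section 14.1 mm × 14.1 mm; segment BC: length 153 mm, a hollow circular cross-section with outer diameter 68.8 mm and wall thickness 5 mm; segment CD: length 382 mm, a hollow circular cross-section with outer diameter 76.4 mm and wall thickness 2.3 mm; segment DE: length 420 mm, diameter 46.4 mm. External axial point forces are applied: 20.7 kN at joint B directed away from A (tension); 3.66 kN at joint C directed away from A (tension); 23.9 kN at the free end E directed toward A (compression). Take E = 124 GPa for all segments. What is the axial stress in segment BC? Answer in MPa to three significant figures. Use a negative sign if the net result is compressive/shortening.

Internal axial forces (sectioning from the free end, tension +): N_DE = -23.9 kN, N_CD = -23.9 kN, N_BC = -20.24 kN, N_AB = 0.46 kN.
A_BC = 1002 mm².
σ_BC = N_BC/A_BC = -20240/1002 = -20.2 MPa.

-20.2 MPa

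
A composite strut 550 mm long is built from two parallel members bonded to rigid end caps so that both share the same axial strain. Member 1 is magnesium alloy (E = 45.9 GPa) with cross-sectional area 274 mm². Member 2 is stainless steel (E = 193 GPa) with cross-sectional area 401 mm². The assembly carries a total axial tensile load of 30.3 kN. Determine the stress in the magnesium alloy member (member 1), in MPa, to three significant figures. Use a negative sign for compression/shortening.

Equal strain + equilibrium ⇒ each member carries load in proportion to AE: A₁E₁ = 12580000 N, A₂E₂ = 77390000 N, ΣAE = 89970000 N.
σ₁ = P·E₁/ΣAE = 30300·45900/89970000 = 15.46 MPa.

15.5 MPa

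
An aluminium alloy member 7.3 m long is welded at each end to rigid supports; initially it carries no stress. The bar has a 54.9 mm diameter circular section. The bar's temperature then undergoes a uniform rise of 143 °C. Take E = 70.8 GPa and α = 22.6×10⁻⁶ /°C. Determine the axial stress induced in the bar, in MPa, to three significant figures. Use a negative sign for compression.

Free thermal expansion αLΔT = 22.6e-6 · 7300 · 143 = 23.59 mm.
The walls impose strain ε = −(23.59)/7300 = -3.2318e-03; σ = Eε = 70800 · -3.2318e-03 = -228.8 MPa.

-229 MPa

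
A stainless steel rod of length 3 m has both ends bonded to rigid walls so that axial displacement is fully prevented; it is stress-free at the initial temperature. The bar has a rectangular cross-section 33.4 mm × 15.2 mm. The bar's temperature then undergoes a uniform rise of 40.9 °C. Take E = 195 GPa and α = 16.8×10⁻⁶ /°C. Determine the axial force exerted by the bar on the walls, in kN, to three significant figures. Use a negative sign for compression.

Free thermal expansion αLΔT = 16.8e-6 · 3000 · 40.9 = 2.061 mm.
The walls impose strain ε = −(2.061)/3000 = -6.8712e-04; σ = Eε = 195000 · -6.8712e-04 = -134 MPa.
Wall reaction R = σ·A = -134·507.7 = -68020 N = -68.02 kN.

-68.0 kN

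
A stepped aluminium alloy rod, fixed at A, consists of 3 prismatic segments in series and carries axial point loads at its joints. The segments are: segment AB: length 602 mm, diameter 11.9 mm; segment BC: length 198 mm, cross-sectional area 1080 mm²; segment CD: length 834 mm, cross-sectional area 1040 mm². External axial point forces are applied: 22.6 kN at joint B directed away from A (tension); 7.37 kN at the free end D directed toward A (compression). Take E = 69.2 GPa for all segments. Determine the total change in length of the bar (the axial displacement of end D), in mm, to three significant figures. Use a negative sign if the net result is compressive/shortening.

1.09 mm

Internal axial forces (sectioning from the free end, tension +): N_CD = -7.37 kN, N_BC = -7.37 kN, N_AB = 15.23 kN.
A_AB = 111.2 mm².
δ_AB = 15230·602/(111.2·69200) = 1.191 mm
δ_BC = -7370·198/(1080·69200) = -0.01953 mm
δ_CD = -7370·834/(1040·69200) = -0.08541 mm
δ = Σδ_i = 1.086 mm.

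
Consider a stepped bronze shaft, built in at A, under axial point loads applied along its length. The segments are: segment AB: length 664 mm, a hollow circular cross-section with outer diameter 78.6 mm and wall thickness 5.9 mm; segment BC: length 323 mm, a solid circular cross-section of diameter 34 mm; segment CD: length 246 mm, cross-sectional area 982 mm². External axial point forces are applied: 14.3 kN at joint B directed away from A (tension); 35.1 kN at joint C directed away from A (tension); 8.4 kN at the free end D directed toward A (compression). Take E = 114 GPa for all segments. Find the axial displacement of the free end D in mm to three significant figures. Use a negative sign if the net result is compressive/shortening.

Internal axial forces (sectioning from the free end, tension +): N_CD = -8.4 kN, N_BC = 26.7 kN, N_AB = 41 kN.
A_AB = 1348 mm².
A_BC = 907.9 mm².
δ_AB = 41000·664/(1348·114000) = 0.1772 mm
δ_BC = 26700·323/(907.9·114000) = 0.08332 mm
δ_CD = -8400·246/(982·114000) = -0.01846 mm
δ = Σδ_i = 0.2421 mm.

0.242 mm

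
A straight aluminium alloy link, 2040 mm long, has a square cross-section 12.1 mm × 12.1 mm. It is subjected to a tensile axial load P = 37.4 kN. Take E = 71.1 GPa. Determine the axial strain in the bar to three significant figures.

A = 146.4 mm².
σ = N/A = 255.4 MPa; ε = σ/E = 255.4/71100 = 3.593e-03.

0.00359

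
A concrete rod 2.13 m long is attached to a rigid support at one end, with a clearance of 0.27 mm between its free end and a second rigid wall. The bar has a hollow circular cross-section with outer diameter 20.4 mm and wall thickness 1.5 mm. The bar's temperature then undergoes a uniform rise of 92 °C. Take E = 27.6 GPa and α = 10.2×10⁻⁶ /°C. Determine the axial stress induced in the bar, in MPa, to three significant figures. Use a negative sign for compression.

Free thermal expansion αLΔT = 10.2e-6 · 2130 · 92 = 1.999 mm.
The walls engage after the gap closes; constrained expansion = 1.999 − 0.27 = 1.729 mm.
The walls impose strain ε = −(1.729)/2130 = -8.1164e-04; σ = Eε = 27600 · -8.1164e-04 = -22.4 MPa.

-22.4 MPa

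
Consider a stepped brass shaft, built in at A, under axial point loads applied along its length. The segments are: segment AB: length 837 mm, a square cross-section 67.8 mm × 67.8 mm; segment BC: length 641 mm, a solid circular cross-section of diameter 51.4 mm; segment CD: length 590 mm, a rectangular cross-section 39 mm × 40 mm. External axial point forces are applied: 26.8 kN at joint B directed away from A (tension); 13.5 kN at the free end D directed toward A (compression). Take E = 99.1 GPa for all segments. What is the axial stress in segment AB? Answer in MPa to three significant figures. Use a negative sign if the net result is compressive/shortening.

Internal axial forces (sectioning from the free end, tension +): N_CD = -13.5 kN, N_BC = -13.5 kN, N_AB = 13.3 kN.
A_AB = 4597 mm².
σ_AB = N_AB/A_AB = 13300/4597 = 2.893 MPa.

2.89 MPa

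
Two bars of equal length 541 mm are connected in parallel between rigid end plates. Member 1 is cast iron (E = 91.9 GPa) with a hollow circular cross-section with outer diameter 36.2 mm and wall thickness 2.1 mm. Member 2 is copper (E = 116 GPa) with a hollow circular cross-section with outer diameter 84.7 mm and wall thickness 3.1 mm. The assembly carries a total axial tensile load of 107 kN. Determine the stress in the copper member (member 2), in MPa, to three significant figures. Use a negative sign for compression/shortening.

A_1 = 225 mm².
A_2 = 794.7 mm².
Equal strain + equilibrium ⇒ each member carries load in proportion to AE: A₁E₁ = 20670000 N, A₂E₂ = 92180000 N, ΣAE = 112900000 N.
σ₂ = P·E₂/ΣAE = 107000·116000/112900000 = 110 MPa.

110 MPa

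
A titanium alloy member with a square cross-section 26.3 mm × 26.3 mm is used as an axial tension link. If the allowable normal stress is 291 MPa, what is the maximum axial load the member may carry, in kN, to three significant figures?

201 kN

A = 691.7 mm².
P_max = σ_allow · A = 291 · 691.7 = 201300 N = 201.3 kN.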